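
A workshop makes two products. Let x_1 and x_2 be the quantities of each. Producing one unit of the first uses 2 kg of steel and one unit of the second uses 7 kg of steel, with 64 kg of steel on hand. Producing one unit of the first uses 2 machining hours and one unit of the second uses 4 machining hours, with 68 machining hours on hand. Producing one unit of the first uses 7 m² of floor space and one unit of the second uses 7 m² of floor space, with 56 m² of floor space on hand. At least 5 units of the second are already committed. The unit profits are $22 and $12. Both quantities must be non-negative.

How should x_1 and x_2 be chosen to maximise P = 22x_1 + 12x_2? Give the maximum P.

x_1 = 3, x_2 = 5, maximum P = 126

Extreme points and P = 22x_1 + 12x_2:
  (0, 8) → P = 96
  (0, 5) → P = 60
  (3, 5) → P = 126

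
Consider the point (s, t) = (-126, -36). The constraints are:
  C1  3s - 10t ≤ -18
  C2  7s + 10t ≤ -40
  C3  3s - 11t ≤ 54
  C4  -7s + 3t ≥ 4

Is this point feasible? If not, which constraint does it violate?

C1: -18 ≤ -18 ✓
C2: -1242 ≤ -40 ✓
C3: 18 ≤ 54 ✓
C4: 774 ≥ 4 ✓

feasible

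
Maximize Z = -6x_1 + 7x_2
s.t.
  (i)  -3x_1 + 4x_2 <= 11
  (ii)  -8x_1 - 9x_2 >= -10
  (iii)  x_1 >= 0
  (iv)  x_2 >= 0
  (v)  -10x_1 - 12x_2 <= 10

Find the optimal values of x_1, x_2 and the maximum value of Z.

x_1 = 0, x_2 = 10/9, maximum Z = 70/9

Extreme points and Z = -6x_1 + 7x_2:
  (0, 10/9) → Z = 70/9
  (5/4, 0) → Z = -15/2
  (0, 0) → Z = 0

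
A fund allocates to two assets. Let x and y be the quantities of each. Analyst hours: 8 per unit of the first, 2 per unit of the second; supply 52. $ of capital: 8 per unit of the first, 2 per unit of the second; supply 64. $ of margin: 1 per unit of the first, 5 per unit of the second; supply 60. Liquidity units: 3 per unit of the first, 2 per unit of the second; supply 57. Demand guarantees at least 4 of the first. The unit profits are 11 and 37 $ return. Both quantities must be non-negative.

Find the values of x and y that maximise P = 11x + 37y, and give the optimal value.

Vertices and P = 11x + 37y:
  (13/2, 0) → P = 143/2
  (4, 0) → P = 44
  (4, 10) → P = 414

At the optimal vertex, 8x + 2y = 52 and x = 4.
Solving simultaneously gives x = 4, y = 10.

x = 4, y = 10, maximum P = 414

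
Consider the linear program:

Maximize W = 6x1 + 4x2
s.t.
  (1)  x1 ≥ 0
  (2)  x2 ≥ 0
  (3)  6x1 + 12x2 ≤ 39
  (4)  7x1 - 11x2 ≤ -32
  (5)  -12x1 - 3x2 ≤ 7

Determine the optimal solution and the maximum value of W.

x1 = 3/10, x2 = 31/10, maximum W = 71/5

Feasible corners and W = 6x1 + 4x2:
  (0, 13/4) → W = 13
  (0, 32/11) → W = 128/11
  (3/10, 31/10) → W = 71/5

The binding constraints are 6x1 + 12x2 = 39 and 7x1 - 11x2 = -32.
Solving simultaneously gives x1 = 3/10, x2 = 31/10.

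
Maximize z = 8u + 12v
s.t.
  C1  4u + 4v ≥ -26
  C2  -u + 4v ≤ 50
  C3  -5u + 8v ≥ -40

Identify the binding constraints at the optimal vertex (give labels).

C2 and C3

Corner points and z = 8u + 12v:
  (-76/5, 87/10) → z = -86/5
  (-12/13, -145/26) → z = -966/13
  (140/3, 145/6) → z = 1990/3

The maximum is at (140/3, 145/6). Substituting into each constraint, equality holds for C2 and C3; the remaining constraints have slack.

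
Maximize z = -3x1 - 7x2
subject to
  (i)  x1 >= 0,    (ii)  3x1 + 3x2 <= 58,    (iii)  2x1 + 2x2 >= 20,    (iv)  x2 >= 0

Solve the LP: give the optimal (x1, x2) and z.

Extreme points and z = -3x1 - 7x2:
  (0, 58/3) → z = -406/3
  (0, 10) → z = -70
  (58/3, 0) → z = -58
  (10, 0) → z = -30

x1 = 10, x2 = 0, maximum z = -30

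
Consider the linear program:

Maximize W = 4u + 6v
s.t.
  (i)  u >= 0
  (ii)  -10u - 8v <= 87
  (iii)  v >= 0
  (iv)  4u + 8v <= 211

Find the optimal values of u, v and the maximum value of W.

Vertices and W = 4u + 6v:
  (0, 0) → W = 0
  (0, 211/8) → W = 633/4
  (211/4, 0) → W = 211

u = 211/4, v = 0, maximum W = 211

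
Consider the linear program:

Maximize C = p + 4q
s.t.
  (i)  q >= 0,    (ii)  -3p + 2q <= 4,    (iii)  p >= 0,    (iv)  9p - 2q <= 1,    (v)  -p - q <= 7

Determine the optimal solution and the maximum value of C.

p = 5/6, q = 13/4, maximum C = 83/6

At the optimal vertex, -3p + 2q = 4 and 9p - 2q = 1.
Solving simultaneously gives p = 5/6, q = 13/4.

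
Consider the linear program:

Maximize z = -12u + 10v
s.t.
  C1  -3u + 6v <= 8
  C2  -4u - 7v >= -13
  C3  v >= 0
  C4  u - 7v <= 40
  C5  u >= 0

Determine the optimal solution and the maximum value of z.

u = 0, v = 4/3, maximum z = 40/3

Vertices and z = -12u + 10v:
  (22/45, 71/45) → z = 446/45
  (0, 4/3) → z = 40/3
  (13/4, 0) → z = -39
  (0, 0) → z = 0

The optimum lies where -3u + 6v = 8 and u = 0.
Solving simultaneously gives u = 0, v = 4/3.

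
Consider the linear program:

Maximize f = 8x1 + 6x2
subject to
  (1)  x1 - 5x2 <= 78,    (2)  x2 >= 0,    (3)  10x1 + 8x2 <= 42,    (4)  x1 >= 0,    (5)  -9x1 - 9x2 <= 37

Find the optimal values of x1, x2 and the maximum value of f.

Feasible corners and f = 8x1 + 6x2:
  (21/5, 0) → f = 168/5
  (0, 0) → f = 0
  (0, 21/4) → f = 63/2

x1 = 21/5, x2 = 0, maximum f = 168/5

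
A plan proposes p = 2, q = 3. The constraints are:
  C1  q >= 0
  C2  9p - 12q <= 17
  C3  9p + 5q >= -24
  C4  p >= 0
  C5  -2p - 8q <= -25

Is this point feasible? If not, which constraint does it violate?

feasible

C1: 3 ≥ 0 ✓
C2: -18 ≤ 17 ✓
C3: 33 ≥ -24 ✓
C4: 2 ≥ 0 ✓
C5: -28 ≤ -25 ✓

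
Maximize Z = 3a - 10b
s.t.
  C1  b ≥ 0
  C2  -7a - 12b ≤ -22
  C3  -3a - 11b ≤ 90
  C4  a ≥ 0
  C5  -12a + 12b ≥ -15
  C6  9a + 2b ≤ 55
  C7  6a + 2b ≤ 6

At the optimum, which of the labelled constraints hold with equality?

Corner points and Z = 3a - 10b:
  (0, 11/6) → Z = -55/3
  (14/29, 45/29) → Z = -408/29
  (0, 3) → Z = -30

The maximum is at (14/29, 45/29). Substituting into each constraint, equality holds for C2 and C7; the remaining constraints have slack.

C2 and C7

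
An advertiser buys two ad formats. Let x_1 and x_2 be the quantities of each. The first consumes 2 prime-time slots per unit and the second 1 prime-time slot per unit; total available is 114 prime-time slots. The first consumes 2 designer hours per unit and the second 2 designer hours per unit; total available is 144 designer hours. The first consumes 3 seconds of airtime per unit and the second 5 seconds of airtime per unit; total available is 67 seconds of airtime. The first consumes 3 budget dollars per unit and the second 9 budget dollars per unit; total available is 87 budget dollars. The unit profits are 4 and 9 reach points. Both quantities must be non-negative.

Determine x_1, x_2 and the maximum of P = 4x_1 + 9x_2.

x_1 = 14, x_2 = 5, maximum P = 101

Vertices and P = 4x_1 + 9x_2:
  (0, 0) → P = 0
  (0, 29/3) → P = 87
  (67/3, 0) → P = 268/3
  (14, 5) → P = 101

The binding constraints are 3x_1 + 5x_2 = 67 and 3x_1 + 9x_2 = 87.
Solving simultaneously gives x_1 = 14, x_2 = 5.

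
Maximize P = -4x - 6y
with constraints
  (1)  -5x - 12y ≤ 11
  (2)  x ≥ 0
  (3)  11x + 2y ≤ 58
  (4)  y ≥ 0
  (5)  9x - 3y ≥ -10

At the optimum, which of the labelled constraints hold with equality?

Feasible corners and P = -4x - 6y:
  (0, 0) → P = 0
  (0, 10/3) → P = -20
  (58/11, 0) → P = -232/11
  (154/51, 632/51) → P = -4408/51

The maximum is at (0, 0). Substituting into each constraint, equality holds for (2) and (4); the remaining constraints have slack.

(2) and (4)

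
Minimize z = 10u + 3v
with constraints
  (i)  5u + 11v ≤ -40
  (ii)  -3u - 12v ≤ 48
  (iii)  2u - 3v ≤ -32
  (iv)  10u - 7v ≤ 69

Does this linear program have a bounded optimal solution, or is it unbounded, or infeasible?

unbounded

From the feasible point (-472/37, 80/37), moving in the direction (-11, 5) keeps every constraint satisfied while z decreases without bound.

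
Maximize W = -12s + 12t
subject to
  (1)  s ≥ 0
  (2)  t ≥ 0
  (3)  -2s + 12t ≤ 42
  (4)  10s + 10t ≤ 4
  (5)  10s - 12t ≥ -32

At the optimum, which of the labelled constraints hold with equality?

Feasible corners and W = -12s + 12t:
  (0, 0) → W = 0
  (0, 2/5) → W = 24/5
  (2/5, 0) → W = -24/5

The maximum is at (0, 2/5). Substituting into each constraint, equality holds for (1) and (4); the remaining constraints have slack.

(1) and (4)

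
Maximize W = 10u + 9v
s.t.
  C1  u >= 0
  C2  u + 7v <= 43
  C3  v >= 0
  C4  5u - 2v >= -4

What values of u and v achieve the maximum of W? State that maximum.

u = 43, v = 0, maximum W = 430

Corner points and W = 10u + 9v:
  (0, 0) → W = 0
  (0, 2) → W = 18
  (43, 0) → W = 430
  (58/37, 219/37) → W = 2551/37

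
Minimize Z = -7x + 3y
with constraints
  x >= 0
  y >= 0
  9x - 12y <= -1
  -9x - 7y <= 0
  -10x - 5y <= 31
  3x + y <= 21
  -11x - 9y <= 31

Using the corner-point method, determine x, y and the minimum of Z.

Vertices and Z = -7x + 3y:
  (0, 1/12) → Z = 1/4
  (0, 21) → Z = 63
  (251/45, 64/15) → Z = -1181/45

The optimum lies where 9x - 12y = -1 and 3x + y = 21.
Solving simultaneously gives x = 251/45, y = 64/15.

x = 251/45, y = 64/15, minimum Z = -1181/45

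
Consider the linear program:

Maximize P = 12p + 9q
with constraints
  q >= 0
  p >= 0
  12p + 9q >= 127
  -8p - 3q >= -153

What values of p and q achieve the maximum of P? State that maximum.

Vertices and P = 12p + 9q:
  (127/12, 0) → P = 127
  (153/8, 0) → P = 459/2
  (0, 127/9) → P = 127
  (0, 51) → P = 459

The binding constraints are p = 0 and -8p - 3q = -153.
Solving simultaneously gives p = 0, q = 51.

p = 0, q = 51, maximum P = 459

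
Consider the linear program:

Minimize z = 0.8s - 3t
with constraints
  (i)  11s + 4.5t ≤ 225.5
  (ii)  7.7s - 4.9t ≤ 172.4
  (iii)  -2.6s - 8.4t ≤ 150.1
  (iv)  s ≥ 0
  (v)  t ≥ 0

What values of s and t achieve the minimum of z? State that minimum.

s = 0, t = 451/9, minimum z = -451/3

Feasible corners and z = 0.8s - 3t:
  (0, 451/9) → z = -451/3
  (41/2, 0) → z = 82/5
  (0, 0) → z = 0

At the optimal vertex, 11s + 4.5t = 225.5 and s = 0.
Solving simultaneously gives s = 0, t = 451/9.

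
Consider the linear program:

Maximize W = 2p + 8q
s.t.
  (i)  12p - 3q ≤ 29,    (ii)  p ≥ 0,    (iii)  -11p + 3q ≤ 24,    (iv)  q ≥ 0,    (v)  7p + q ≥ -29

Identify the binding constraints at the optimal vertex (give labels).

(i) and (iii)

Vertices and W = 2p + 8q:
  (53, 607/3) → W = 5174/3
  (29/12, 0) → W = 29/6
  (0, 8) → W = 64
  (0, 0) → W = 0

The maximum is at (53, 607/3). Substituting into each constraint, equality holds for (i) and (iii); the remaining constraints have slack.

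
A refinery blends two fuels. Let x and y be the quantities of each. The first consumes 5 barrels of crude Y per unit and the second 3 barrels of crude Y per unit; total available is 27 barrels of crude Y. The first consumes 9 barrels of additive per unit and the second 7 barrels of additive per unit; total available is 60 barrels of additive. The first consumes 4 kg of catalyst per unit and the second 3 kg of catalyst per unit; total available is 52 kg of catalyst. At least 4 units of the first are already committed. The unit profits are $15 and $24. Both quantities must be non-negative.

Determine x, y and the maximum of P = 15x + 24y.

Extreme points and P = 15x + 24y:
  (27/5, 0) → P = 81
  (4, 0) → P = 60
  (4, 7/3) → P = 116

x = 4, y = 7/3, maximum P = 116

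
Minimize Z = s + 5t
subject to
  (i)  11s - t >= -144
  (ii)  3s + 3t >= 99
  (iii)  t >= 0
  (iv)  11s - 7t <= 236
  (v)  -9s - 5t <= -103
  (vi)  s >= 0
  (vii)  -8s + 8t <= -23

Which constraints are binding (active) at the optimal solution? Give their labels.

(ii) and (iv)

Vertices and Z = s + 5t:
  (467/18, 127/18) → Z = 551/9
  (287/16, 241/16) → Z = 373/4
  (1727/32, 1635/32) → Z = 4951/16

The minimum is at (467/18, 127/18). Substituting into each constraint, equality holds for (ii) and (iv); the remaining constraints have slack.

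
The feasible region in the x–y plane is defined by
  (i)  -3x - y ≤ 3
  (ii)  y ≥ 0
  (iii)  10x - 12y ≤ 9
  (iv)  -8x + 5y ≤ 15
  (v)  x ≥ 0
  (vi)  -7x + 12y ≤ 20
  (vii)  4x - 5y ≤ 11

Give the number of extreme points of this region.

The feasible vertices (each the meet of two boundaries and inside every other half-plane) are:
  (9/10, 0)
  (0, 0)
  (29/3, 263/36)
  (0, 5/3)

4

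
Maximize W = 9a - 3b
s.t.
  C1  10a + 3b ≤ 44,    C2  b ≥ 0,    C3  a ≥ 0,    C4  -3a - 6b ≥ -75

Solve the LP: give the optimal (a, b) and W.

Extreme points and W = 9a - 3b:
  (22/5, 0) → W = 198/5
  (13/17, 206/17) → W = -501/17
  (0, 0) → W = 0
  (0, 25/2) → W = -75/2

The binding constraints are 10a + 3b = 44 and b = 0.
Solving simultaneously gives a = 22/5, b = 0.

a = 22/5, b = 0, maximum W = 198/5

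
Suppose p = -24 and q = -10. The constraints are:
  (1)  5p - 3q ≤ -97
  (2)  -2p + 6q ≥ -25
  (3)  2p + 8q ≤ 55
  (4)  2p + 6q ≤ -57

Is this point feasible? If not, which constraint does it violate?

Constraint (1): 5p - 3q = -90, which is not ≤ -97. All other constraints are satisfied.

not feasible — violates (1)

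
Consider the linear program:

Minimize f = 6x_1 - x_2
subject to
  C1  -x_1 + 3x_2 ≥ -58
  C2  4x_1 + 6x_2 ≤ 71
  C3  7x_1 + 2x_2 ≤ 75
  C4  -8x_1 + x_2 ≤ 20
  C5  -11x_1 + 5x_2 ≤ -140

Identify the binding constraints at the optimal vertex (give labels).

C1 and C5

Vertices and f = 6x_1 - x_2:
  (341/23, -331/23) → f = 2377/23
  (65/14, -249/14) → f = 639/14
  (655/57, -155/57) → f = 215/3

The minimum is at (65/14, -249/14). Substituting into each constraint, equality holds for C1 and C5; the remaining constraints have slack.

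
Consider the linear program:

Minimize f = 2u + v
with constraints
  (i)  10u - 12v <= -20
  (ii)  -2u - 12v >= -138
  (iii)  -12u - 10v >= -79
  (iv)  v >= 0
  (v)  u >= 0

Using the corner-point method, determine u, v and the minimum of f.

u = 0, v = 5/3, minimum f = 5/3

Vertices and f = 2u + v:
  (187/61, 515/122) → f = 1263/122
  (0, 5/3) → f = 5/3
  (0, 79/10) → f = 79/10

At the optimal vertex, 10u - 12v = -20 and u = 0.
Solving simultaneously gives u = 0, v = 5/3.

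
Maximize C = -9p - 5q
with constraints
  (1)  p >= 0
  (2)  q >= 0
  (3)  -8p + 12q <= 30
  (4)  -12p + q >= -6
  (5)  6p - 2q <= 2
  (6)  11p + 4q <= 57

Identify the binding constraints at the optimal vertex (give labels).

(1) and (2)

Vertices and C = -9p - 5q:
  (0, 0) → C = 0
  (0, 5/2) → C = -25/2
  (1/3, 0) → C = -3
  (3/4, 3) → C = -87/4
  (5/9, 2/3) → C = -25/3

The maximum is at (0, 0). Substituting into each constraint, equality holds for (1) and (2); the remaining constraints have slack.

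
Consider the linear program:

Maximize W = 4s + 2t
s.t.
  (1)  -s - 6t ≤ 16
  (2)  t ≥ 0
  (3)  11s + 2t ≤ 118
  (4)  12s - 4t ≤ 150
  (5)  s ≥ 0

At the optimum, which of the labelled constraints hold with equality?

(3) and (5)

Corner points and W = 4s + 2t:
  (118/11, 0) → W = 472/11
  (0, 0) → W = 0
  (0, 59) → W = 118

The maximum is at (0, 59). Substituting into each constraint, equality holds for (3) and (5); the remaining constraints have slack.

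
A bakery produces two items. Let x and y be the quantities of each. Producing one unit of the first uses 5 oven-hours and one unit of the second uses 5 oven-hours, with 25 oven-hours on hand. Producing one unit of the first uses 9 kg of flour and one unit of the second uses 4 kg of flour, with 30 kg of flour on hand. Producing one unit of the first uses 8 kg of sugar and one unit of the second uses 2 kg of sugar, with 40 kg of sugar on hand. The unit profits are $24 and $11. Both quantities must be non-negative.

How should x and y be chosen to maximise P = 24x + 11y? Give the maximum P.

x = 2, y = 3, maximum P = 81

Vertices and P = 24x + 11y:
  (0, 0) → P = 0
  (0, 5) → P = 55
  (10/3, 0) → P = 80
  (2, 3) → P = 81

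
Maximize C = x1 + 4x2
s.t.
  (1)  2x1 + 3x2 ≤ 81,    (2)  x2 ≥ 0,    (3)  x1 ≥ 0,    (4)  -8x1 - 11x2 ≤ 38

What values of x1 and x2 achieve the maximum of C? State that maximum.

Feasible corners and C = x1 + 4x2:
  (81/2, 0) → C = 81/2
  (0, 27) → C = 108
  (0, 0) → C = 0

x1 = 0, x2 = 27, maximum C = 108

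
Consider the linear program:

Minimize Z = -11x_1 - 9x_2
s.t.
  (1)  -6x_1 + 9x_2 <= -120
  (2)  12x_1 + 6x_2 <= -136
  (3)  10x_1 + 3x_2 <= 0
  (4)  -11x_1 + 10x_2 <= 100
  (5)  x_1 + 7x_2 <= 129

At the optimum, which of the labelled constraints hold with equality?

(1) and (2)

Corner points and Z = -11x_1 - 9x_2:
  (-7/2, -47/3) → Z = 359/2
  (-700/13, -640/13) → Z = 13460/13
  (17, -170/3) → Z = 323
The feasible region is unbounded (it extends along (3, -10), (-10, -11)), but Z strictly increases along every unbounded feasible direction, so there is no improving ray and the minimum is attained at a vertex.

The minimum is at (-7/2, -47/3). Substituting into each constraint, equality holds for (1) and (2); the remaining constraints have slack.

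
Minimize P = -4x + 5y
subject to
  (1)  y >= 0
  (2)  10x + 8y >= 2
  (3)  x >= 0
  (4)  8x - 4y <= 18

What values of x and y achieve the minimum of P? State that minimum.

The feasible region is unbounded (it extends along (0, 1), (1, 2)), but P strictly increases along every unbounded feasible direction, so there is no improving ray and the minimum is attained at a vertex.

x = 9/4, y = 0, minimum P = -9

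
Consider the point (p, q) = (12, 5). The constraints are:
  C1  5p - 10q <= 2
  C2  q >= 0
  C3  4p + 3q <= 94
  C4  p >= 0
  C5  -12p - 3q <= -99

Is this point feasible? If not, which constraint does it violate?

not feasible — violates C1

Constraint C1: 5p - 10q = 10, which is not ≤ 2. All other constraints are satisfied.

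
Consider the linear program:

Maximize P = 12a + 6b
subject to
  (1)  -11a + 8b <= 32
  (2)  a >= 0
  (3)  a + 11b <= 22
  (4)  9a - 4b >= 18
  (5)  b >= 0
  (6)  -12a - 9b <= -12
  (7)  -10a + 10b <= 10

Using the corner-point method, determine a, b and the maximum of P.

Extreme points and P = 12a + 6b:
  (286/103, 180/103) → P = 4512/103
  (22, 0) → P = 264
  (2, 0) → P = 24

a = 22, b = 0, maximum P = 264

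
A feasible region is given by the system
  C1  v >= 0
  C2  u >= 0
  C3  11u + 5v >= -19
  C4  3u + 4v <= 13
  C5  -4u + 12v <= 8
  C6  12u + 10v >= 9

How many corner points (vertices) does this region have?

4

Of the 15 pairwise boundary intersections, those satisfying every inequality are:
  (13/3, 0)
  (3/4, 0)
  (31/13, 19/13)
  (7/46, 33/46)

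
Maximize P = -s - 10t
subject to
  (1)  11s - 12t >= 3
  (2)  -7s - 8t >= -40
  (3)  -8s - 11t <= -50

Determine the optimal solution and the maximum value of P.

s = 40/13, t = 30/13, maximum P = -340/13

The optimum lies where -7s - 8t = -40 and -8s - 11t = -50.
Solving simultaneously gives s = 40/13, t = 30/13.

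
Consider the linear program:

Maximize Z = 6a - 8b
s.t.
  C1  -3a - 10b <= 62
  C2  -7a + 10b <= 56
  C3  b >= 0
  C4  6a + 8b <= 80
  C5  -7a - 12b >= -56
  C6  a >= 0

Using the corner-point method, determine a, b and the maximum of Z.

a = 8, b = 0, maximum Z = 48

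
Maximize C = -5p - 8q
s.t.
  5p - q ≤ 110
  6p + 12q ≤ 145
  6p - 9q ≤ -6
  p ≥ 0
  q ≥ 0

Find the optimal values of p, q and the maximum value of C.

p = 0, q = 2/3, maximum C = -16/3

Corner points and C = -5p - 8q:
  (137/14, 151/21) → C = -4471/42
  (0, 145/12) → C = -290/3
  (0, 2/3) → C = -16/3

At the optimal vertex, 6p - 9q = -6 and p = 0.
Solving simultaneously gives p = 0, q = 2/3.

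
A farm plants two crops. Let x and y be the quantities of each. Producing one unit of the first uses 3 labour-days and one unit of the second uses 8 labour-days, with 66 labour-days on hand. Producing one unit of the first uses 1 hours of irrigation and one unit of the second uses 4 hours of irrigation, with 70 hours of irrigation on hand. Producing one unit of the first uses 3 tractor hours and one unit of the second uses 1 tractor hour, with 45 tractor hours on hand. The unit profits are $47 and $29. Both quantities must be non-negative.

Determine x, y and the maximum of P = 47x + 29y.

x = 14, y = 3, maximum P = 745

The binding constraints are 3x + 8y = 66 and 3x + y = 45.
Solving simultaneously gives x = 14, y = 3.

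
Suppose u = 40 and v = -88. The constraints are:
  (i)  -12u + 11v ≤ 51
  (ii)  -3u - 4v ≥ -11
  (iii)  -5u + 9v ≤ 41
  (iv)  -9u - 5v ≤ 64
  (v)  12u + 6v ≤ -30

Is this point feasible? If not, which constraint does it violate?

not feasible — violates (iv)

Constraint (iv): -9u - 5v = 80, which is not ≤ 64. All other constraints are satisfied.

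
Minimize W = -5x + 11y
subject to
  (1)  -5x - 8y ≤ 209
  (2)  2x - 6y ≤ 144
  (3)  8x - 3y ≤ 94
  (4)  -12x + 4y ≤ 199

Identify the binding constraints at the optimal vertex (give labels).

Extreme points and W = -5x + 11y:
  (-51/23, -569/23) → W = -6004/23
  (-607/29, -1513/116) → W = -4503/116
  (22/7, -482/21) → W = -5632/21
The feasible region is unbounded (it extends along (3, 8), (1, 3)), but W strictly increases along every unbounded feasible direction, so there is no improving ray and the minimum is attained at a vertex.

The minimum is at (22/7, -482/21). Substituting into each constraint, equality holds for (2) and (3); the remaining constraints have slack.

(2) and (3)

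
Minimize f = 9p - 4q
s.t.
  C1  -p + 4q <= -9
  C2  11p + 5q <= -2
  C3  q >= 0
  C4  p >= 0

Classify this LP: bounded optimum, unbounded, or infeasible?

infeasible

The boundaries -p + 4q = -9 and 11p + 5q = -2 meet at (37/49, -101/49), but that point violates q ≥ 0. Every candidate vertex is excluded by some other constraint, so the feasible region is empty.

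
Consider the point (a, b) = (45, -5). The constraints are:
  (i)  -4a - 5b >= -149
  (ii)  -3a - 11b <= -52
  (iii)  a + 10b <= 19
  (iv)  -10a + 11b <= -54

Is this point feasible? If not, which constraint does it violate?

not feasible — violates (i)

Constraint (i): -4a - 5b = -155, which is not ≥ -149. All other constraints are satisfied.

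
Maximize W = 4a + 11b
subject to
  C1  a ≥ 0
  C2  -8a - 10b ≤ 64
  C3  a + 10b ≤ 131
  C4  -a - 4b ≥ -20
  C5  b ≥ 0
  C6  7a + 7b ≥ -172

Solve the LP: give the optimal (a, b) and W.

a = 20, b = 0, maximum W = 80

Vertices and W = 4a + 11b:
  (0, 5) → W = 55
  (0, 0) → W = 0
  (20, 0) → W = 80

At the optimal vertex, -a - 4b = -20 and b = 0.
Solving simultaneously gives a = 20, b = 0.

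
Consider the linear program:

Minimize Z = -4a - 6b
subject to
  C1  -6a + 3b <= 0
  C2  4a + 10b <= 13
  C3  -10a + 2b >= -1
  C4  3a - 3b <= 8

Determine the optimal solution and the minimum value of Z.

a = 1/6, b = 1/3, minimum Z = -8/3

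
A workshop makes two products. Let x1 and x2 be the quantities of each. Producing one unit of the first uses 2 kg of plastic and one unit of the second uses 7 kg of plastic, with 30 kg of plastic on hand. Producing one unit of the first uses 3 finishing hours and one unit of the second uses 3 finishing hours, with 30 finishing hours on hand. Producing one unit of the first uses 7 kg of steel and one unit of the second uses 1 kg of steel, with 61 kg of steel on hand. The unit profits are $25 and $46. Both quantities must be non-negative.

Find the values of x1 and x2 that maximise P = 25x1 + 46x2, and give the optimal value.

x1 = 8, x2 = 2, maximum P = 292

Vertices and P = 25x1 + 46x2:
  (0, 0) → P = 0
  (0, 30/7) → P = 1380/7
  (61/7, 0) → P = 1525/7
  (8, 2) → P = 292
  (17/2, 3/2) → P = 563/2

The optimum lies where 2x1 + 7x2 = 30 and 3x1 + 3x2 = 30.
Solving simultaneously gives x1 = 8, x2 = 2.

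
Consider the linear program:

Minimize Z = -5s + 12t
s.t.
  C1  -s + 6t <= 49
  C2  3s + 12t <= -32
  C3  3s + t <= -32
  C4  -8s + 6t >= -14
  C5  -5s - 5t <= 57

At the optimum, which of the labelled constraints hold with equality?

Feasible corners and Z = -5s + 12t:
  (-32/3, 0) → Z = 160/3
  (-524/45, 11/45) → Z = 2752/45
  (-103/10, -11/10) → Z = 383/10

The minimum is at (-103/10, -11/10). Substituting into each constraint, equality holds for C3 and C5; the remaining constraints have slack.

C3 and C5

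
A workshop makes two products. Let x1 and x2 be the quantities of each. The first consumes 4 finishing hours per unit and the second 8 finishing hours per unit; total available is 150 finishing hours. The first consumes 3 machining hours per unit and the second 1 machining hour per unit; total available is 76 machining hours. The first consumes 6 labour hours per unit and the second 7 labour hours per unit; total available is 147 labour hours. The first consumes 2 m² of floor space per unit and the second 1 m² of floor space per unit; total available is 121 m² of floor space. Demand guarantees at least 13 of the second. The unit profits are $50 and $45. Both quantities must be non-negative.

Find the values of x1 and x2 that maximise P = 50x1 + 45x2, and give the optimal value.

x1 = 28/3, x2 = 13, maximum P = 3155/3

The binding constraints are 6x1 + 7x2 = 147 and x2 = 13.
Solving simultaneously gives x1 = 28/3, x2 = 13.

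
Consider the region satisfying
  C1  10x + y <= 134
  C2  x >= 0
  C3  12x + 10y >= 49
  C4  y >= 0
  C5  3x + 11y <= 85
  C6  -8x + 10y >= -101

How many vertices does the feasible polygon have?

Intersecting each pair of boundary lines and keeping only the points that satisfy every inequality leaves:
  (1389/107, 448/107)
  (1441/108, 31/54)
  (0, 49/10)
  (0, 85/11)
  (49/12, 0)
  (101/8, 0)

6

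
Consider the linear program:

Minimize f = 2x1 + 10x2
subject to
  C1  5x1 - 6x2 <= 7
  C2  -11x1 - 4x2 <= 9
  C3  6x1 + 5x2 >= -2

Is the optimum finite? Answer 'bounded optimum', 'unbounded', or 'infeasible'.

Vertices and f = 2x1 + 10x2:
  (23/61, -52/61) → f = -474/61
  (-37/31, 32/31) → f = 246/31
The feasible region has finitely many vertices and no improving ray; the minimum is -474/61 at (23/61, -52/61).

bounded optimum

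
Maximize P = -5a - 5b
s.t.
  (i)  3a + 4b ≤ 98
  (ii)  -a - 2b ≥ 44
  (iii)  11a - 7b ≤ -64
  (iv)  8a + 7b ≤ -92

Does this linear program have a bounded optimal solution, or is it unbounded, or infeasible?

From the feasible point (-436/29, -420/29), moving in the direction (-7, -11) keeps every constraint satisfied while P increases without bound.

unbounded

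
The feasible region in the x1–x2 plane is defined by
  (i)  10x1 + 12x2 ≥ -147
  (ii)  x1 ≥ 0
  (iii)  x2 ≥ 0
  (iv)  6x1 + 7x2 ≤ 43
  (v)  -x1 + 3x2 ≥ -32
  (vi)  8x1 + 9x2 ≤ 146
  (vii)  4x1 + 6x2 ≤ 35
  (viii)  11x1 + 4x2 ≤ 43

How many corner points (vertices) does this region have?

5

Pairwise boundary intersections that survive every other constraint:
  (0, 0)
  (0, 35/6)
  (43/11, 0)
  (13/8, 19/4)
  (129/53, 215/53)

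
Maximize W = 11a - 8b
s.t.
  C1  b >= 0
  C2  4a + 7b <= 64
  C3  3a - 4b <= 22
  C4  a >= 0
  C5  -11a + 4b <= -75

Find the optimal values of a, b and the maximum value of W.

a = 410/37, b = 104/37, maximum W = 3678/37

Extreme points and W = 11a - 8b:
  (22/3, 0) → W = 242/3
  (75/11, 0) → W = 75
  (410/37, 104/37) → W = 3678/37
  (781/93, 404/93) → W = 5359/93

At the optimal vertex, 4a + 7b = 64 and 3a - 4b = 22.
Solving simultaneously gives a = 410/37, b = 104/37.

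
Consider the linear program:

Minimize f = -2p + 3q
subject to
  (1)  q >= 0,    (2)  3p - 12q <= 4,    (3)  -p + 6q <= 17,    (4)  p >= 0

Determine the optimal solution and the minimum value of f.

p = 38, q = 55/6, minimum f = -97/2

Extreme points and f = -2p + 3q:
  (4/3, 0) → f = -8/3
  (0, 0) → f = 0
  (38, 55/6) → f = -97/2
  (0, 17/6) → f = 17/2

The binding constraints are 3p - 12q = 4 and -p + 6q = 17.
Solving simultaneously gives p = 38, q = 55/6.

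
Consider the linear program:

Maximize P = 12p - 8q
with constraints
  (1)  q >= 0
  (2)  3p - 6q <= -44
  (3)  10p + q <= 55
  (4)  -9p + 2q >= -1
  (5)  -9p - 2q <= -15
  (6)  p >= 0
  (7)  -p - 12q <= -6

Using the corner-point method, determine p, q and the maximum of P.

p = 47/24, q = 133/16, maximum P = -43

Vertices and P = 12p - 8q:
  (47/24, 133/16) → P = -43
  (1/30, 147/20) → P = -292/5
  (111/29, 485/29) → P = -2548/29
  (0, 55) → P = -440
  (0, 15/2) → P = -60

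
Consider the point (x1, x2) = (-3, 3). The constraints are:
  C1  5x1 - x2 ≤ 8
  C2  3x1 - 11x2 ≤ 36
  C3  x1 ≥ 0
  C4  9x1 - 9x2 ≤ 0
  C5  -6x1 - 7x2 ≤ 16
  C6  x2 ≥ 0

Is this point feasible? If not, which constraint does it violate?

Constraint C3: x1 = -3, which is not ≥ 0. All other constraints are satisfied.

not feasible — violates C3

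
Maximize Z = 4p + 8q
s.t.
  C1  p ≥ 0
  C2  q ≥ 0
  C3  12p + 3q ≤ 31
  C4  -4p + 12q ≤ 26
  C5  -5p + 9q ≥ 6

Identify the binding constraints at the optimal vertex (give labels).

C3 and C4

Vertices and Z = 4p + 8q:
  (0, 13/6) → Z = 52/3
  (0, 2/3) → Z = 16/3
  (49/26, 109/39) → Z = 1166/39
  (87/41, 227/123) → Z = 2860/123

The maximum is at (49/26, 109/39). Substituting into each constraint, equality holds for C3 and C4; the remaining constraints have slack.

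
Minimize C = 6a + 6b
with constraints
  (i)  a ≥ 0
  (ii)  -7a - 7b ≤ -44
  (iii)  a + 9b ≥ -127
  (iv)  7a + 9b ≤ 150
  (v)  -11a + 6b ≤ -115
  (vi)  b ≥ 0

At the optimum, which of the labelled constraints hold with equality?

(v) and (vi)

Vertices and C = 6a + 6b:
  (645/47, 845/141) → C = 5560/47
  (150/7, 0) → C = 900/7
  (115/11, 0) → C = 690/11

The minimum is at (115/11, 0). Substituting into each constraint, equality holds for (v) and (vi); the remaining constraints have slack.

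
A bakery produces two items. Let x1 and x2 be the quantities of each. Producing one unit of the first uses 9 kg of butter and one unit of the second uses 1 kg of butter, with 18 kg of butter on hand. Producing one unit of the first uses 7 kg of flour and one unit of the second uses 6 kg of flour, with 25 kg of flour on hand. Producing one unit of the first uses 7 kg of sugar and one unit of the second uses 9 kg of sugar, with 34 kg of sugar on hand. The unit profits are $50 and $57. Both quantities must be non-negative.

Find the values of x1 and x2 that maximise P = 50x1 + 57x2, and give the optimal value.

Vertices and P = 50x1 + 57x2:
  (0, 0) → P = 0
  (0, 34/9) → P = 646/3
  (2, 0) → P = 100
  (83/47, 99/47) → P = 9793/47
  (1, 3) → P = 221

The binding constraints are 7x1 + 6x2 = 25 and 7x1 + 9x2 = 34.
Solving simultaneously gives x1 = 1, x2 = 3.

x1 = 1, x2 = 3, maximum P = 221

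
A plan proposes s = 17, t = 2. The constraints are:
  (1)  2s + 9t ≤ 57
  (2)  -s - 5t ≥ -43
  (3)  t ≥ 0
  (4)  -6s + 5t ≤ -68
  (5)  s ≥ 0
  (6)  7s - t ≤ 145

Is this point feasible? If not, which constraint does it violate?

(1): 52 ≤ 57 ✓
(2): -27 ≥ -43 ✓
(3): 2 ≥ 0 ✓
(4): -92 ≤ -68 ✓
(5): 17 ≥ 0 ✓
(6): 117 ≤ 145 ✓

feasible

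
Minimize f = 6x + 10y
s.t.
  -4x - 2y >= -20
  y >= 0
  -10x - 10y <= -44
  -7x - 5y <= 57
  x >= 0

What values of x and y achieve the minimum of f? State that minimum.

x = 22/5, y = 0, minimum f = 132/5

Extreme points and f = 6x + 10y:
  (5, 0) → f = 30
  (0, 10) → f = 100
  (22/5, 0) → f = 132/5
  (0, 22/5) → f = 44

At the optimal vertex, y = 0 and -10x - 10y = -44.
Solving simultaneously gives x = 22/5, y = 0.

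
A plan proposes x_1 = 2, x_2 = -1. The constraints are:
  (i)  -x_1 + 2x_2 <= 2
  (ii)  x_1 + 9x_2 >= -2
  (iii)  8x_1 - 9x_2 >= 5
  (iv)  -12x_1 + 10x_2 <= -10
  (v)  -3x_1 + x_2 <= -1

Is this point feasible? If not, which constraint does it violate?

Constraint (ii): x_1 + 9x_2 = -7, which is not ≥ -2. All other constraints are satisfied.

not feasible — violates (ii)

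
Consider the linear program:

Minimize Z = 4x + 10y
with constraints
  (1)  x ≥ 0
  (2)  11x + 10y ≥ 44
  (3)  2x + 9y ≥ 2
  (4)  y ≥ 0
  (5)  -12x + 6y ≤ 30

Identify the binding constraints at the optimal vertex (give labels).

(2) and (4)

Feasible corners and Z = 4x + 10y:
  (0, 22/5) → Z = 44
  (0, 5) → Z = 50
  (4, 0) → Z = 16
The feasible region is unbounded (it extends along (1, 2), (1, 0)), but Z strictly increases along every unbounded feasible direction, so there is no improving ray and the minimum is attained at a vertex.

The minimum is at (4, 0). Substituting into each constraint, equality holds for (2) and (4); the remaining constraints have slack.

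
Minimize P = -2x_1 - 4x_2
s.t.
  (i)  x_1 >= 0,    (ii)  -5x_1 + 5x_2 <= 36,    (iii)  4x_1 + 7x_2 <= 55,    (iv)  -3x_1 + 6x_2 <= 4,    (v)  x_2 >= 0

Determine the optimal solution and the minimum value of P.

Corner points and P = -2x_1 - 4x_2:
  (0, 2/3) → P = -8/3
  (0, 0) → P = 0
  (302/45, 181/45) → P = -1328/45
  (55/4, 0) → P = -55/2

x_1 = 302/45, x_2 = 181/45, minimum P = -1328/45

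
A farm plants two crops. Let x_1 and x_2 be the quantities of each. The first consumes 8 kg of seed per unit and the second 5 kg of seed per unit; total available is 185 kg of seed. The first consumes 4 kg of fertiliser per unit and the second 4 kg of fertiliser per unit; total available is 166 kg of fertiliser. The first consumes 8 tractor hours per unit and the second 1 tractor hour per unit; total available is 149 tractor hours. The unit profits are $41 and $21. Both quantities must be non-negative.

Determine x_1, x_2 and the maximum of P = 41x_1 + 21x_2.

Corner points and P = 41x_1 + 21x_2:
  (0, 0) → P = 0
  (0, 37) → P = 777
  (149/8, 0) → P = 6109/8
  (35/2, 9) → P = 1813/2

The optimum lies where 8x_1 + 5x_2 = 185 and 8x_1 + x_2 = 149.
Solving simultaneously gives x_1 = 35/2, x_2 = 9.

x_1 = 35/2, x_2 = 9, maximum P = 1813/2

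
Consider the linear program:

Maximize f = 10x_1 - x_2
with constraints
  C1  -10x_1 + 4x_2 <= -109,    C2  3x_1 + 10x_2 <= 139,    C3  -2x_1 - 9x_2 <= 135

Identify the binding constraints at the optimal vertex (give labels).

Feasible corners and f = 10x_1 - x_2:
  (823/56, 1063/112) → f = 15397/112
  (9/2, -16) → f = 61
  (2601/7, -683/7) → f = 26693/7

The maximum is at (2601/7, -683/7). Substituting into each constraint, equality holds for C2 and C3; the remaining constraints have slack.

C2 and C3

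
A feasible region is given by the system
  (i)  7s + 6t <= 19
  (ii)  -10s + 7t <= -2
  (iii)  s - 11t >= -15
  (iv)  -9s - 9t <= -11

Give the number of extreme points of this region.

Pairwise boundary intersections that survive every other constraint:
  (119/83, 124/83)
  (35/3, -94/9)
  (127/103, 152/103)
  (95/153, 92/153)

4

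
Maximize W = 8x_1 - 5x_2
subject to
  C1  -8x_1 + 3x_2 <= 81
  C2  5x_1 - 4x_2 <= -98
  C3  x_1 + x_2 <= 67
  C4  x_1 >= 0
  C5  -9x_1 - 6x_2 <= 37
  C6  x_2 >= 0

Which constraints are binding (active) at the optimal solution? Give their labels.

Feasible corners and W = 8x_1 - 5x_2:
  (120/11, 617/11) → W = -2125/11
  (0, 27) → W = -135
  (170/9, 433/9) → W = -805/9
  (0, 49/2) → W = -245/2

The maximum is at (170/9, 433/9). Substituting into each constraint, equality holds for C2 and C3; the remaining constraints have slack.

C2 and C3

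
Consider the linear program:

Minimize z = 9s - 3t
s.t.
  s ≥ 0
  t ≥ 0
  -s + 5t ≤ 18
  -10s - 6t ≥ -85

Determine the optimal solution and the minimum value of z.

Feasible corners and z = 9s - 3t:
  (0, 0) → z = 0
  (0, 18/5) → z = -54/5
  (17/2, 0) → z = 153/2
  (317/56, 265/56) → z = 147/4

s = 0, t = 18/5, minimum z = -54/5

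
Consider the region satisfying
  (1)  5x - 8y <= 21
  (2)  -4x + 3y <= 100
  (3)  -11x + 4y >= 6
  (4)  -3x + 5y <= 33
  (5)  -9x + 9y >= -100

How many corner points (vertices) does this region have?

Of the 10 pairwise boundary intersections, those satisfying every inequality are:
  (-863/17, -584/17)
  (-33/17, -261/68)
  (-401/11, -168/11)
  (102/43, 345/43)

4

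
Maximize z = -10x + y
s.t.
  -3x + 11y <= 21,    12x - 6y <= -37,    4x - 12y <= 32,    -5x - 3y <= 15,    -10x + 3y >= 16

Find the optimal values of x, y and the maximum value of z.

x = -57/16, y = 15/16, maximum z = 585/16

Vertices and z = -10x + y:
  (-281/114, 47/38) → z = 2951/114
  (-57/16, 15/16) → z = 585/16
  (-67/22, 5/66) → z = 2015/66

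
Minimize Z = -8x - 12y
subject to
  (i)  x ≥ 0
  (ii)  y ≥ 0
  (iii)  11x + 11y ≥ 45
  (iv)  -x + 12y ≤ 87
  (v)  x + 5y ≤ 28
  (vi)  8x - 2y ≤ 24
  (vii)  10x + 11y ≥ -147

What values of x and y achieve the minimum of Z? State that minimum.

Extreme points and Z = -8x - 12y:
  (0, 45/11) → Z = -540/11
  (0, 28/5) → Z = -336/5
  (177/55, 48/55) → Z = -1992/55
  (88/21, 100/21) → Z = -272/3

x = 88/21, y = 100/21, minimum Z = -272/3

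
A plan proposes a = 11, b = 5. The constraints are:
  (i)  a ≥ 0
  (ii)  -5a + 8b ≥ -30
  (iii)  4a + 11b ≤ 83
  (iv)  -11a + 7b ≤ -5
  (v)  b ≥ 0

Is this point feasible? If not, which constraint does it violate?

not feasible — violates (iii)

Constraint (iii): 4a + 11b = 99, which is not ≤ 83. All other constraints are satisfied.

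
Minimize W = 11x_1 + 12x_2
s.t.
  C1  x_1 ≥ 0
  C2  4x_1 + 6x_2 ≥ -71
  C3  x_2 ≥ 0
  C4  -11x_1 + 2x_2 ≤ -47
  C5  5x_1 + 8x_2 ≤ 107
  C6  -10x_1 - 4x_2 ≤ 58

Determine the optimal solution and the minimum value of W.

Extreme points and W = 11x_1 + 12x_2:
  (47/11, 0) → W = 47
  (107/5, 0) → W = 1177/5
  (295/49, 471/49) → W = 1271/7

The binding constraints are x_2 = 0 and -11x_1 + 2x_2 = -47.
Solving simultaneously gives x_1 = 47/11, x_2 = 0.

x_1 = 47/11, x_2 = 0, minimum W = 47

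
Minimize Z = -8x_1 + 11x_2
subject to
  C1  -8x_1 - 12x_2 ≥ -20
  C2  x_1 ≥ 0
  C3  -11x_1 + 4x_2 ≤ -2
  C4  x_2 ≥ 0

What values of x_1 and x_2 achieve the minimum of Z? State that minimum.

The binding constraints are -8x_1 - 12x_2 = -20 and x_2 = 0.
Solving simultaneously gives x_1 = 5/2, x_2 = 0.

x_1 = 5/2, x_2 = 0, minimum Z = -20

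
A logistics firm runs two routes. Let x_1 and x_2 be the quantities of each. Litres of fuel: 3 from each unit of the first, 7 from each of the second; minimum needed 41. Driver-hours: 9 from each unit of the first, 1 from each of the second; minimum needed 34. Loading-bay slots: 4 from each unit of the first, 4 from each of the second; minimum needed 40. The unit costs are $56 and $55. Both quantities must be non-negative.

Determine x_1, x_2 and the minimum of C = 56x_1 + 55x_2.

x_1 = 3, x_2 = 7, minimum C = 553

Extreme points and C = 56x_1 + 55x_2:
  (0, 34) → C = 1870
  (41/3, 0) → C = 2296/3
  (29/4, 11/4) → C = 2229/4
  (3, 7) → C = 553
The feasible region is unbounded (it extends along (0, 1), (1, 0)), but C strictly increases along every unbounded feasible direction, so there is no improving ray and the minimum is attained at a vertex.

The binding constraints are 9x_1 + x_2 = 34 and 4x_1 + 4x_2 = 40.
Solving simultaneously gives x_1 = 3, x_2 = 7.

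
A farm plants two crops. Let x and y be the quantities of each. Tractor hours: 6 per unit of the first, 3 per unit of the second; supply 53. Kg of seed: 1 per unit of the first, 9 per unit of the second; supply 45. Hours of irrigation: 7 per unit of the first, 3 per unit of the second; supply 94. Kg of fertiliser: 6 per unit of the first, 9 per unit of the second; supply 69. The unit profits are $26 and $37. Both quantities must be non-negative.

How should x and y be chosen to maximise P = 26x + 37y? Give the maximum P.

x = 15/2, y = 8/3, maximum P = 881/3

Feasible corners and P = 26x + 37y:
  (0, 0) → P = 0
  (0, 5) → P = 185
  (53/6, 0) → P = 689/3
  (15/2, 8/3) → P = 881/3
  (24/5, 67/15) → P = 4351/15

The optimum lies where 6x + 3y = 53 and 6x + 9y = 69.
Solving simultaneously gives x = 15/2, y = 8/3.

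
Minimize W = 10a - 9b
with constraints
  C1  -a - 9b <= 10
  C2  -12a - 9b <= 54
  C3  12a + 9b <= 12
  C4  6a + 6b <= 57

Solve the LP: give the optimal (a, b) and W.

Extreme points and W = 10a - 9b:
  (-4, -2/3) → W = -34
  (2, -4/3) → W = 32
  (-93/2, 56) → W = -969
  (-49/2, 34) → W = -551

The binding constraints are -12a - 9b = 54 and 6a + 6b = 57.
Solving simultaneously gives a = -93/2, b = 56.

a = -93/2, b = 56, minimum W = -969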